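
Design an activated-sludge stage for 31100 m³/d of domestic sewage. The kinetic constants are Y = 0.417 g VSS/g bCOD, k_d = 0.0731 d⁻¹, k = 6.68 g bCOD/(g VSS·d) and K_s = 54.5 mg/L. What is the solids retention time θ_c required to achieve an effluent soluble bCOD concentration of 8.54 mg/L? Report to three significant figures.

At the target effluent, Y k S/(K_s+S) = 0.417×6.68×8.54/63.04 = 0.3774 d⁻¹.
θ_c = 1/(μ − k_d) = 1/(0.3774 − 0.0731) = 1/0.3043 = 3.287 d.

θ_c ≈ 3.29 d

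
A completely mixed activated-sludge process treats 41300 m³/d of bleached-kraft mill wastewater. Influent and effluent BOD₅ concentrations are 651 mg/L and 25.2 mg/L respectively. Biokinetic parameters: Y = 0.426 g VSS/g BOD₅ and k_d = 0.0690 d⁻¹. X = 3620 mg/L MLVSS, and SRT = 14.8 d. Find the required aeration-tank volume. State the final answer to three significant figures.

Steady-state biomass mass balance: V·X·(1 + k_d·θ_c) = Y·Q·(S₀ − S)·θ_c, so V = 0.426 × 41300 × (651 − 25.2) × 14.8 / [3620 × (1 + 0.0690 × 14.8)] = 1.63×10^8 / 7317 = 22271 m³.

V ≈ 22300 m³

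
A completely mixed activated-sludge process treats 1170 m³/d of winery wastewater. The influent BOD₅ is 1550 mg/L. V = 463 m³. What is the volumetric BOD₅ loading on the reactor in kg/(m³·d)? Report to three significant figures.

L_v = Q S₀ / V = 1170 × 1550 × 10⁻³ / 463.0 = 3.917 kg/(m³·d).

L_v ≈ 3.92 kg BOD₅/(m³·d)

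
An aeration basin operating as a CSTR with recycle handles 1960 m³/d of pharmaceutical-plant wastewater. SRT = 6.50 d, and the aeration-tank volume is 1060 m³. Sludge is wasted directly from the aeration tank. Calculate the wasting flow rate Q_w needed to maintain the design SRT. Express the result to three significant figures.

Q_w ≈ 163 m³/d

With mixed-liquor wasting, θ_c = V/Q_w, so Q_w = V/θ_c = 1060/6.50 = 163.1 m³/d.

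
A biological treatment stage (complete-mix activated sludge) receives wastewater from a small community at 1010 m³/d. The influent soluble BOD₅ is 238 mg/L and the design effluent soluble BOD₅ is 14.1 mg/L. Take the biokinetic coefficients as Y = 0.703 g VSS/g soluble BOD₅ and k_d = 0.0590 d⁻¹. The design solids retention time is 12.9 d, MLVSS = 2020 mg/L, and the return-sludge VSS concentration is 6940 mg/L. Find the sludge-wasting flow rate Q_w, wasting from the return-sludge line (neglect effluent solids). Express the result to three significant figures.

From the SRT design equation V = Y Q (S₀−S) θ_c / [X (1 + k_d θ_c)] = 0.703 × 1010 × (238 − 14.1) × 12.9 / [2020 × (1 + 0.0590 × 12.9)] = 2.05×10^6 / 3557 = 576.5 m³.
θ_c = V·X/(Q_w·X_r) when wasting from the recycle, so Q_w = V·X/(θ_c·X_r) = 576.5 × 2020 / (12.9 × 6940) = 13.01 m³/d.

Q_w ≈ 13.0 m³/d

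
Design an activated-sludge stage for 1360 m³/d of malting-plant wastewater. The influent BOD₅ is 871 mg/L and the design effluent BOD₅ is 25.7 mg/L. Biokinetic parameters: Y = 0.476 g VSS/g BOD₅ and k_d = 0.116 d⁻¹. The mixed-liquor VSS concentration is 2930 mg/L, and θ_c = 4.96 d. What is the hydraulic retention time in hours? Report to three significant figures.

Steady-state biomass mass balance: V·X·(1 + k_d·θ_c) = Y·Q·(S₀ − S)·θ_c, so V = 0.476 × 1360 × (871 − 25.7) × 4.96 / [2930 × (1 + 0.116 × 4.96)] = 2.71×10^6 / 4616 = 588.0 m³.
τ = V/Q = 588.0/1360 = 0.4324 d, or 10.38 h.

τ ≈ 10.4 h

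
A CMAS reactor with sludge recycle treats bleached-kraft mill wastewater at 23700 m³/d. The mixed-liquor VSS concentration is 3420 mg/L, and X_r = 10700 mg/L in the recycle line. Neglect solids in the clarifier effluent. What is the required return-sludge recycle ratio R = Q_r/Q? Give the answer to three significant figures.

R ≈ 0.470

R = Q_r/Q = X/(X_r − X) = 3420 / (10700 − 3420) = 0.4698.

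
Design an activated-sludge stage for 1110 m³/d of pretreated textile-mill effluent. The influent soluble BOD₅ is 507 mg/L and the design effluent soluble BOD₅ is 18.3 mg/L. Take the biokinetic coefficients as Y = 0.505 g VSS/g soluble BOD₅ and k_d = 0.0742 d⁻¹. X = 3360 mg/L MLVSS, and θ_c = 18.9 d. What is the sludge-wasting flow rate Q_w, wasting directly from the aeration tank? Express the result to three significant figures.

Rearranging the biomass balance for a CMAS with decay, V = Y·Q·ΔS·θ_c / [X·(1+k_d θ_c)] = 0.505 × 1110 × (507 − 18.3) × 18.9 / [3360 × (1 + 0.0742 × 18.9)] = 5.18×10^6 / 8072 = 641.4 m³.
Wasting from the aeration tank: Q_w = V / θ_c = 641.4 / 18.9 = 33.94 m³/d.

Q_w ≈ 33.9 m³/d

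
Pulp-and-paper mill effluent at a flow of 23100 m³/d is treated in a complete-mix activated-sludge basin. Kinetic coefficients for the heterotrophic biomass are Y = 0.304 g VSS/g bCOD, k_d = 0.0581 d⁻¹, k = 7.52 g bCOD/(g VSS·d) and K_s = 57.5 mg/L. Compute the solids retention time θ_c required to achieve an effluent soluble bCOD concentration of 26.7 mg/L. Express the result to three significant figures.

θ_c ≈ 1.50 d

At the target effluent, Y k S/(K_s+S) = 0.304×7.52×26.7/84.20 = 0.7249 d⁻¹.
Then 1/θ_c = μ − k_d = 0.7249 − 0.0581 = 0.6668 d⁻¹, giving θ_c = 1.500 d.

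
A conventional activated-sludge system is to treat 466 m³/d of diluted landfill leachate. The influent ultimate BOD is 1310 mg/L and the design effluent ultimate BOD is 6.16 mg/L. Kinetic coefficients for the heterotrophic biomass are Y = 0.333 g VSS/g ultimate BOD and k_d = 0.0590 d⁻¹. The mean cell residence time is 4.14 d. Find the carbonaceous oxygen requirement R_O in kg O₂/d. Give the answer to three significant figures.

R_O ≈ 377 kg O₂/d

The observed yield is Y_obs = Y/(1 + k_d·θ_c) = 0.333 / (1 + 0.0590 × 4.14) = 0.333 / 1.244 = 0.2676 g VSS per g ultimate BOD removed.
Mass of ultimate BOD removed per day: Q(S₀ − S) = 466 × 1304 g/m³ = 607.6 kg/d.
Biomass synthesised: P_X = Y_obs × 607.6 = 162.6 kg VSS/d.
R_O = Q·(S₀ − S) − 1.42·P_X = 607.6 − 1.42 × 162.6 = 376.7 kg O₂/d.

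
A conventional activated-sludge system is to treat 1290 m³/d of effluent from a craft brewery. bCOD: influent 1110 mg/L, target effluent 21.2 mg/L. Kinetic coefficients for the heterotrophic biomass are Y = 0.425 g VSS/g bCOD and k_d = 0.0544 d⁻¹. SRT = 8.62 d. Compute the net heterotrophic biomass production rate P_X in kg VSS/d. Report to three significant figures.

P_X ≈ 406 kg VSS/d

Observed yield with endogenous decay: Y_obs = Y / (1 + k_d·θ_c) = 0.425 / (1 + 0.0544 × 8.62) = 0.425 / 1.469 = 0.2893 g VSS/g bCOD.
Substrate removed = Q·(S₀ − S) = 1290 m³/d × (1110 − 21.2) g/m³ = 1.4×10^6 g/d = 1405 kg/d.
Net biomass production P_X = Y_obs × Q·(S₀ − S) = 0.2893 × 1405 = 406.4 kg VSS/d.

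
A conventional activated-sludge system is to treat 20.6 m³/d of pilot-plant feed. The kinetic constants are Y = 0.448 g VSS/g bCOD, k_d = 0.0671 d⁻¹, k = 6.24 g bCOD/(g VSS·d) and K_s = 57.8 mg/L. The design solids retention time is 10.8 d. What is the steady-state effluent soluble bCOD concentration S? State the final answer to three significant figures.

S ≈ 3.50 mg/L

Effluent substrate depends only on kinetics and SRT: S = K_s(1 + k_d θ_c) / [θ_c(Yk − k_d) − 1] = 57.8 × (1 + 0.0671 × 10.8) / [10.8 × (0.448 × 6.24 − 0.0671) − 1] = 99.69 / 28.47 = 3.502 mg/L.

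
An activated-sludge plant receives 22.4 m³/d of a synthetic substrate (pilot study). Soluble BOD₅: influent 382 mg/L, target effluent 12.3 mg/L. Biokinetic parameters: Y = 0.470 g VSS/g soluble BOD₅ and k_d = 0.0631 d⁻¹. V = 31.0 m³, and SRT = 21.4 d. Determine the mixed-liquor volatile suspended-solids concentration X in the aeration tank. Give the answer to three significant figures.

Solving the biomass balance for X: X = Y Q (S₀−S) θ_c / [V (1+k_d θ_c)] = 0.470 × 22.4 × (382 − 12.3) × 21.4 / [31.0 × (1 + 0.0631 × 21.4)] = 1143 mg/L.

X ≈ 1140 mg/L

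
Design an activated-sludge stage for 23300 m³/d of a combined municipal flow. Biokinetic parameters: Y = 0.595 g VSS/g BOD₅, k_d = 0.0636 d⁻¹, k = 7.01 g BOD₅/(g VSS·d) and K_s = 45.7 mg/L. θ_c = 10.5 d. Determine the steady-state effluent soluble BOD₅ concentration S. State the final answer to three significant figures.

For a completely mixed reactor with recycle the Lawrence–McCarty relation gives S = K_s·(1 + k_d·θ_c) / [θ_c·(Y·k − k_d) − 1] = 45.7 × (1 + 0.0636 × 10.5) / [10.5 × (0.595 × 7.01 − 0.0636) − 1] = 76.22 / 42.13 = 1.809 mg/L.

S ≈ 1.81 mg/L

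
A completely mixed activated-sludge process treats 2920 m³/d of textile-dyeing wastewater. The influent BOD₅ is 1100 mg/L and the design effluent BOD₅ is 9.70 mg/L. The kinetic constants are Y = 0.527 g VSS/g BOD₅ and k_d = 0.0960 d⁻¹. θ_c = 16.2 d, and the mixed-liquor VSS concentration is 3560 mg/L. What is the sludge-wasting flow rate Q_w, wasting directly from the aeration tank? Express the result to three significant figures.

From the SRT design equation V = Y Q (S₀−S) θ_c / [X (1 + k_d θ_c)] = 0.527 × 2920 × (1100 − 9.70) × 16.2 / [3560 × (1 + 0.0960 × 16.2)] = 2.72×10^7 / 9097 = 2988 m³.
With mixed-liquor wasting, θ_c = V/Q_w, so Q_w = V/θ_c = 2988/16.2 = 184.4 m³/d.

Q_w ≈ 184 m³/d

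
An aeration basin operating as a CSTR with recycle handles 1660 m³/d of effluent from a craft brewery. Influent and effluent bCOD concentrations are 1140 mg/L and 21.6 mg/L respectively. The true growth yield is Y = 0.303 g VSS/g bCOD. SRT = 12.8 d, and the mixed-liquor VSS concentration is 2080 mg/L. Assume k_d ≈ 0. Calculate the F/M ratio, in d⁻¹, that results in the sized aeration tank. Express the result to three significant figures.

V·X = Y·Q·ΔS·θ_c gives V = 0.303 × 1660 × (1140 − 21.6) × 12.8 / 2080 = 3462 m³.
F/M = Q·S₀ / (V·X) = 1660 × 1140 / (3462 × 2080) = 0.2628 g bCOD·(g VSS·d)⁻¹.

F/M ≈ 0.263 d⁻¹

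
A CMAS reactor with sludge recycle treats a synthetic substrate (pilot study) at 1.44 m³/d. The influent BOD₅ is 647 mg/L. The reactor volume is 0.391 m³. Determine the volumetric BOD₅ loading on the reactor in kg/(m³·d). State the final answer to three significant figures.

L_v ≈ 2.38 kg BOD₅/(m³·d)

L_v = Q S₀ / V = 1.44 × 647 × 10⁻³ / 0.3910 = 2.383 kg/(m³·d).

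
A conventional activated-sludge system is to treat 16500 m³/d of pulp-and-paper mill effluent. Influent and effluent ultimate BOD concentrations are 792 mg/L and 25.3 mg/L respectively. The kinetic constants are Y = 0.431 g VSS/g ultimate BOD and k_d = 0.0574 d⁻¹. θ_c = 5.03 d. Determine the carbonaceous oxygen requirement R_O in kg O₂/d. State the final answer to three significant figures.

R_O ≈ 6640 kg O₂/d

Observed yield with endogenous decay: Y_obs = Y / (1 + k_d·θ_c) = 0.431 / (1 + 0.0574 × 5.03) = 0.431 / 1.289 = 0.3344 g VSS/g ultimate BOD.
Q·(S₀ − S) = 16500 × (792 − 25.3) × 10⁻³ = 12651 kg/d removed.
Biomass synthesised: P_X = Y_obs × 12651 = 4231 kg VSS/d.
R_O = Q·(S₀ − S) − 1.42·P_X = 12651 − 1.42 × 4231 = 6643 kg O₂/d.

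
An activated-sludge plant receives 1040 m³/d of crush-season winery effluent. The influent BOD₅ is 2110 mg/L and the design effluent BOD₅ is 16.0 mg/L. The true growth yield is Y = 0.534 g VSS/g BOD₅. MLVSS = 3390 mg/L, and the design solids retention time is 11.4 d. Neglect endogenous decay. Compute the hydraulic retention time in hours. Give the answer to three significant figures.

Biomass mass balance (decay neglected): V·X = Y·Q·(S₀ − S)·θ_c, so V = 0.534 × 1040 × (2110 − 16.0) × 11.4 / 3390 = 3911 m³.
HRT = V/Q = 3911 m³ / 1040 m³·d⁻¹ = 3.760 d × 24 = 90.25 h.

τ ≈ 90.2 h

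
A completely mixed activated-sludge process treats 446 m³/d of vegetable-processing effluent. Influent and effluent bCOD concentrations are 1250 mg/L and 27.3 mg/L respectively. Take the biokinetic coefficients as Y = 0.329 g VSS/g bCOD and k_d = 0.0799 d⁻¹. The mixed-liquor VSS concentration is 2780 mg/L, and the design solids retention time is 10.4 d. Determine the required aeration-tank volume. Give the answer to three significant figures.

From the SRT design equation V = Y Q (S₀−S) θ_c / [X (1 + k_d θ_c)] = 0.329 × 446 × (1250 − 27.3) × 10.4 / [2780 × (1 + 0.0799 × 10.4)] = 1.87×10^6 / 5090 = 366.6 m³.

V ≈ 367 m³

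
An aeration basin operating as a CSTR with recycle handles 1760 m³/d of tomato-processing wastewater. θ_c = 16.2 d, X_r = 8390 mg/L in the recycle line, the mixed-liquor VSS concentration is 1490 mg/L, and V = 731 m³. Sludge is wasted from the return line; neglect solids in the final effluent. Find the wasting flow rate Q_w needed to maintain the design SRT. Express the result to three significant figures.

Wasting from the return line (neglecting effluent solids): Q_w = V·X / (θ_c·X_r) = 731.0 × 1490 / (16.2 × 8390) = 8.014 m³/d.

Q_w ≈ 8.01 m³/d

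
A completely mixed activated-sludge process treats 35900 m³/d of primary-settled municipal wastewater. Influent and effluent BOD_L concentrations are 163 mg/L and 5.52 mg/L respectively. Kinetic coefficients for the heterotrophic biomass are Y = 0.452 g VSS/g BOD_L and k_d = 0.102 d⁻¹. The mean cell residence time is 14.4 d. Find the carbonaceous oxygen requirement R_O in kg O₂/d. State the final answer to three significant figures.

R_O ≈ 4180 kg O₂/d

Y_obs = Y / (1 + k_d θ_c) = 0.452 / (1 + 0.102 × 14.4) = 0.452 / 2.469 = 0.1831.
Mass of BOD_L removed per day: Q(S₀ − S) = 35900 × 157.5 g/m³ = 5654 kg/d.
P_X = Y_obs·Q·(S₀ − S) = 0.1831 × 5654 = 1035 kg VSS/d.
R_O = Q·(S₀ − S) − 1.42·P_X = 5654 − 1.42 × 1035 = 4184 kg O₂/d.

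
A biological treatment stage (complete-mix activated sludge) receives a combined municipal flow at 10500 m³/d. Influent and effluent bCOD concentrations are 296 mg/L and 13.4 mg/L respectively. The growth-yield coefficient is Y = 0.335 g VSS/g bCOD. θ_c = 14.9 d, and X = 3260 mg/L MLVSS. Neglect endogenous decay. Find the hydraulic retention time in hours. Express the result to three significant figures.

τ ≈ 10.4 h

With k_d = 0 the design equation reduces to V = Y Q (S₀−S) θ_c / X = 0.335 × 10500 × (296 − 13.4) × 14.9 / 3260 = 4543 m³.
HRT = V/Q = 4543 m³ / 10500 m³·d⁻¹ = 0.4327 d × 24 = 10.38 h.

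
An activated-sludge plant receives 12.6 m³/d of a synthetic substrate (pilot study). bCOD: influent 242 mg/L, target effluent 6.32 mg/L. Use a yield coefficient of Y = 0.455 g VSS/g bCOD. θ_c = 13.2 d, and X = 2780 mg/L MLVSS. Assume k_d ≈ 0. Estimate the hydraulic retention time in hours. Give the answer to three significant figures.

τ ≈ 12.2 h

With k_d = 0 the design equation reduces to V = Y Q (S₀−S) θ_c / X = 0.455 × 12.6 × (242 − 6.32) × 13.2 / 2780 = 6.416 m³.
τ = V/Q = 6.416/12.6 = 0.5092 d, or 12.22 h.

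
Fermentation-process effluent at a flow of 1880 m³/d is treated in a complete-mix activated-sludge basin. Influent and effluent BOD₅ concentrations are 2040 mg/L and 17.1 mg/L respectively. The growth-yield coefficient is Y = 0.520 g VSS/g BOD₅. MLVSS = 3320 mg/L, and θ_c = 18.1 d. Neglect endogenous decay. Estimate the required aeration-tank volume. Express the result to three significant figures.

V·X = Y·Q·ΔS·θ_c gives V = 0.520 × 1880 × (2040 − 17.1) × 18.1 / 3320 = 10781 m³.

V ≈ 10800 m³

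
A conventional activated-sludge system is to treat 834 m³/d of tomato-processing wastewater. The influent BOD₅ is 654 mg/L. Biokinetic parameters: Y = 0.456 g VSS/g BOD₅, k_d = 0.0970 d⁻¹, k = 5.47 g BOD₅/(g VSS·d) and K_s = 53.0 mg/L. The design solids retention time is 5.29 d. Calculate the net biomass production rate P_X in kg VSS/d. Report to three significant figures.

For a completely mixed reactor with recycle the Lawrence–McCarty relation gives S = K_s·(1 + k_d·θ_c) / [θ_c·(Y·k − k_d) − 1] = 53.0 × (1 + 0.0970 × 5.29) / [5.29 × (0.456 × 5.47 − 0.0970) − 1] = 80.20 / 11.68 = 6.865 mg/L.
Correct the yield for decay: Y_obs = Y/(1 + k_d θ_c) = 0.456 / (1 + 0.0970 × 5.29) = 0.456 / 1.513 = 0.3014.
Mass of BOD₅ removed per day: Q(S₀ − S) = 834 × 647.1 g/m³ = 539.7 kg/d.
P_X = Y_obs · Q(S₀ − S) = 0.3014 × 539.7 = 162.6 kg VSS/d.

P_X ≈ 163 kg VSS/d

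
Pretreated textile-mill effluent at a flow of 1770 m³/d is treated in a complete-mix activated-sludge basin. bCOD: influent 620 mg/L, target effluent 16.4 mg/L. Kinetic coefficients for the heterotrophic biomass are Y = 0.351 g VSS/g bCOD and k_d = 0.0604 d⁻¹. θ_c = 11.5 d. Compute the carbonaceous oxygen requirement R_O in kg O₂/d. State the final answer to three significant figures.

Y_obs = Y / (1 + k_d θ_c) = 0.351 / (1 + 0.0604 × 11.5) = 0.351 / 1.695 = 0.2071.
ΔS = 620 − 16.4 = 603.6 mg/L, so the substrate removal rate is 1770 × 603.6/1000 = 1068 kg bCOD/d.
P_X = Y_obs·Q·(S₀ − S) = 0.2071 × 1068 = 221.3 kg VSS/d.
R_O = Q·(S₀ − S) − 1.42·P_X = 1068 − 1.42 × 221.3 = 754.1 kg O₂/d.

R_O ≈ 754 kg O₂/d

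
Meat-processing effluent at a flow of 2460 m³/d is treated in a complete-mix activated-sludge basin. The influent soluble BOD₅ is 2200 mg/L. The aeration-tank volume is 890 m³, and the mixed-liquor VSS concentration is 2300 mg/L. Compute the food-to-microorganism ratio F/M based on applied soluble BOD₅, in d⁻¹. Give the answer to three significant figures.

Food-to-microorganism ratio F/M = Q S₀ / (V X) = 2460 × 2200 / (890.0 × 2300) = 2.644 d⁻¹.

F/M ≈ 2.64 d⁻¹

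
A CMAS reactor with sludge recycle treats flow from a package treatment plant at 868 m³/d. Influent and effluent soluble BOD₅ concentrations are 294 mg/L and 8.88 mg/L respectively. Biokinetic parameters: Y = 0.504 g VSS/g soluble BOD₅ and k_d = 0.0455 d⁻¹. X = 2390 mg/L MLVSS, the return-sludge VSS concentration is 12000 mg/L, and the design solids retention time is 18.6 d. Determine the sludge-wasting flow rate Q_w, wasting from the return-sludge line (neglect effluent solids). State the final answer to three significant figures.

From the SRT design equation V = Y Q (S₀−S) θ_c / [X (1 + k_d θ_c)] = 0.504 × 868 × (294 − 8.88) × 18.6 / [2390 × (1 + 0.0455 × 18.6)] = 2.32×10^6 / 4413 = 525.8 m³.
Wasting from the return line (neglecting effluent solids): Q_w = V·X / (θ_c·X_r) = 525.8 × 2390 / (18.6 × 12000) = 5.630 m³/d.

Q_w ≈ 5.63 m³/d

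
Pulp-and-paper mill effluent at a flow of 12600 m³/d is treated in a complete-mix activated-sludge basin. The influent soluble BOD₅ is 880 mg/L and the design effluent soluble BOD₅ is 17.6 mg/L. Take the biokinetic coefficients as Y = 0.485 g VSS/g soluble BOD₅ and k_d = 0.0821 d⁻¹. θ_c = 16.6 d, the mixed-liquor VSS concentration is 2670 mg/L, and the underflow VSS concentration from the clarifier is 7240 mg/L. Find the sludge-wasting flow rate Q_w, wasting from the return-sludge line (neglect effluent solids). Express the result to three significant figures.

Q_w ≈ 308 m³/d

From the SRT design equation V = Y Q (S₀−S) θ_c / [X (1 + k_d θ_c)] = 0.485 × 12600 × (880 − 17.6) × 16.6 / [2670 × (1 + 0.0821 × 16.6)] = 8.75×10^7 / 6309 = 13867 m³.
Wasting from the return line (neglecting effluent solids): Q_w = V·X / (θ_c·X_r) = 13867 × 2670 / (16.6 × 7240) = 308.1 m³/d.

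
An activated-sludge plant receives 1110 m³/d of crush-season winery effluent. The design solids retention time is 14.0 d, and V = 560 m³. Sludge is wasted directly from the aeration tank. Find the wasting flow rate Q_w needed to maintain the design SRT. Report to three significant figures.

Q_w ≈ 40.0 m³/d

Wasting from the aeration tank: Q_w = V / θ_c = 560.0 / 14.0 = 40.00 m³/d.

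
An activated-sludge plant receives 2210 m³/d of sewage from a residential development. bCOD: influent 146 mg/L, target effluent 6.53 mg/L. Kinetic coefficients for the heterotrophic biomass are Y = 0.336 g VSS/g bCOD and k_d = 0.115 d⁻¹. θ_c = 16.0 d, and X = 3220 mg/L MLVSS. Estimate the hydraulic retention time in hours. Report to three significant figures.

Steady-state biomass mass balance: V·X·(1 + k_d·θ_c) = Y·Q·(S₀ − S)·θ_c, so V = 0.336 × 2210 × (146 − 6.53) × 16.0 / [3220 × (1 + 0.115 × 16.0)] = 1.66×10^6 / 9145 = 181.2 m³.
τ = V/Q = 181.2/2210 = 0.08199 d, or 1.968 h.

τ ≈ 1.97 h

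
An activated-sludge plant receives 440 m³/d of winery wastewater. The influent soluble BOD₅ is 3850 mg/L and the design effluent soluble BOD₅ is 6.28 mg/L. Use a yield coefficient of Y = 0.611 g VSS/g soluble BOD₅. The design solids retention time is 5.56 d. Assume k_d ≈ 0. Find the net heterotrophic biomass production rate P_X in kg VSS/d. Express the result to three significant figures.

With endogenous decay neglected, the observed yield equals the true yield: Y_obs = Y = 0.611 g VSS/g soluble BOD₅.
Substrate removed = Q·(S₀ − S) = 440 m³/d × (3850 − 6.28) g/m³ = 1.69×10^6 g/d = 1691 kg/d.
Net biomass production P_X = Y_obs × Q·(S₀ − S) = 0.6110 × 1691 = 1033 kg VSS/d.

P_X ≈ 1030 kg VSS/d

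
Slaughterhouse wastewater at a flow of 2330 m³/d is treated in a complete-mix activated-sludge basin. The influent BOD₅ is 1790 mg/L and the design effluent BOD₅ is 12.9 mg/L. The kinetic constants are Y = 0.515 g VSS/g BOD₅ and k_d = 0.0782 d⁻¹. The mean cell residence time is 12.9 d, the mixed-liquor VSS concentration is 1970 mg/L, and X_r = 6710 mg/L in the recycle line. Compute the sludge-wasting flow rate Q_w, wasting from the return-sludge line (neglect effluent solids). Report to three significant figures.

Q_w ≈ 158 m³/d

Steady-state biomass mass balance: V·X·(1 + k_d·θ_c) = Y·Q·(S₀ − S)·θ_c, so V = 0.515 × 2330 × (1790 − 12.9) × 12.9 / [1970 × (1 + 0.0782 × 12.9)] = 2.75×10^7 / 3957 = 6951 m³.
Q_w = (V·X)/(θ_c X_r) = 6951 × 1970 / (12.9 × 6710) = 158.2 m³/d.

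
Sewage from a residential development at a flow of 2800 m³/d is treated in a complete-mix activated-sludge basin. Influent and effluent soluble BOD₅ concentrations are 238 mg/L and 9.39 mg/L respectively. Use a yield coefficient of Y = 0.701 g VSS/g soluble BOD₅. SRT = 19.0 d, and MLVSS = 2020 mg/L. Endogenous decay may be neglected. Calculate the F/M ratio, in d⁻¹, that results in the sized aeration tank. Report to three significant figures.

F/M ≈ 0.0782 d⁻¹

With k_d = 0 the design equation reduces to V = Y Q (S₀−S) θ_c / X = 0.701 × 2800 × (238 − 9.39) × 19.0 / 2020 = 4221 m³.
F/M = applied load / biomass = Q·S₀/(V·X) = 2800 × 238 / (4221 × 2020) = 0.07816 d⁻¹.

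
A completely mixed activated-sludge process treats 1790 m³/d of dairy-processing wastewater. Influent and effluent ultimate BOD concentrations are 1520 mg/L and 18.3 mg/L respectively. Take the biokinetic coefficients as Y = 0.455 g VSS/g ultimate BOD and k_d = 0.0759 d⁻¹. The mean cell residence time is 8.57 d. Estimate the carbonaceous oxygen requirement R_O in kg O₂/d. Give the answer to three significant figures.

Correct the yield for decay: Y_obs = Y/(1 + k_d θ_c) = 0.455 / (1 + 0.0759 × 8.57) = 0.455 / 1.650 = 0.2757.
Q·(S₀ − S) = 1790 × (1520 − 18.3) × 10⁻³ = 2688 kg/d removed.
Net sludge production P_X = 0.2757 × 2688 = 741.0 kg VSS/d.
R_O = Q·ΔS − 1.42 P_X = 2688 − 1052 = 1636 kg O₂/d.

R_O ≈ 1640 kg O₂/d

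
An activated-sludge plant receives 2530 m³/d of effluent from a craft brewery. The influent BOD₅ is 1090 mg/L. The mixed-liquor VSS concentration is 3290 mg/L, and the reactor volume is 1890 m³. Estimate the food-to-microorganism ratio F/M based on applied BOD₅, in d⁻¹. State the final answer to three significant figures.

F/M = applied load / biomass = Q·S₀/(V·X) = 2530 × 1090 / (1890 × 3290) = 0.4435 d⁻¹.

F/M ≈ 0.443 d⁻¹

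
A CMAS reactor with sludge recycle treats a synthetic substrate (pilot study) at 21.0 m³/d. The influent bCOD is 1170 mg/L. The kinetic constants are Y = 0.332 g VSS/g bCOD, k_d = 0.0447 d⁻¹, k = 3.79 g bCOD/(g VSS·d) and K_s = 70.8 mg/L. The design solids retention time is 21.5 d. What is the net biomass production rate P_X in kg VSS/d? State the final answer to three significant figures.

Effluent substrate depends only on kinetics and SRT: S = K_s(1 + k_d θ_c) / [θ_c(Yk − k_d) − 1] = 70.8 × (1 + 0.0447 × 21.5) / [21.5 × (0.332 × 3.79 − 0.0447) − 1] = 138.8 / 25.09 = 5.533 mg/L.
Observed yield with endogenous decay: Y_obs = Y / (1 + k_d·θ_c) = 0.332 / (1 + 0.0447 × 21.5) = 0.332 / 1.961 = 0.1693 g VSS/g bCOD.
Mass of bCOD removed per day: Q(S₀ − S) = 21.0 × 1164 g/m³ = 24.45 kg/d.
P_X = Y_obs · Q(S₀ − S) = 0.1693 × 24.45 = 4.140 kg VSS/d.

P_X ≈ 4.14 kg VSS/d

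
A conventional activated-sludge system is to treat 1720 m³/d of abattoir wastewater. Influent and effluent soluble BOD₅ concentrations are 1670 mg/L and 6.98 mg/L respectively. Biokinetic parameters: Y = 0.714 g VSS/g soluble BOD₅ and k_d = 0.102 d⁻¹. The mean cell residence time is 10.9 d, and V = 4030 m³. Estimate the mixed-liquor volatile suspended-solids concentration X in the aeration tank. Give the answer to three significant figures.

X ≈ 2620 mg/L

From V·X·(1 + k_d·θ_c) = Y·Q·(S₀ − S)·θ_c: X = 0.714 × 1720 × (1670 − 6.98) × 10.9 / [4030 × (1 + 0.102 × 10.9)] = 2616 mg/L.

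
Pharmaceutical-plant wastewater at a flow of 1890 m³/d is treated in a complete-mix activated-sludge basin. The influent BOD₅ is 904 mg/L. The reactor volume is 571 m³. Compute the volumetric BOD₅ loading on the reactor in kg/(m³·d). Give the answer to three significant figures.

L_v = Q S₀ / V = 1890 × 904 × 10⁻³ / 571.0 = 2.992 kg/(m³·d).

L_v ≈ 2.99 kg BOD₅/(m³·d)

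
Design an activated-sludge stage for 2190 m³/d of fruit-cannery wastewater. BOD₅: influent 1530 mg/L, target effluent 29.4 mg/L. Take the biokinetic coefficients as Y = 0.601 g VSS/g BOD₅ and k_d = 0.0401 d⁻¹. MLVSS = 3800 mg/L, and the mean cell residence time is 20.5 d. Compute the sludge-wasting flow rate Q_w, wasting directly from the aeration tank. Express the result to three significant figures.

Q_w ≈ 285 m³/d

Rearranging the biomass balance for a CMAS with decay, V = Y·Q·ΔS·θ_c / [X·(1+k_d θ_c)] = 0.601 × 2190 × (1530 − 29.4) × 20.5 / [3800 × (1 + 0.0401 × 20.5)] = 4.05×10^7 / 6924 = 5848 m³.
With mixed-liquor wasting, θ_c = V/Q_w, so Q_w = V/θ_c = 5848/20.5 = 285.3 m³/d.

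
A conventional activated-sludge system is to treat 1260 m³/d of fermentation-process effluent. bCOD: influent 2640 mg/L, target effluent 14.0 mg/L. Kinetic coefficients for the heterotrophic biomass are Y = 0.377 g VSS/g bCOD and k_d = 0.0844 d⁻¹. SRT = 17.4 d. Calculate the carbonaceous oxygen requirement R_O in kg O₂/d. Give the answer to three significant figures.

R_O ≈ 2590 kg O₂/d

Observed yield with endogenous decay: Y_obs = Y / (1 + k_d·θ_c) = 0.377 / (1 + 0.0844 × 17.4) = 0.377 / 2.469 = 0.1527 g VSS/g bCOD.
Mass of bCOD removed per day: Q(S₀ − S) = 1260 × 2626 g/m³ = 3309 kg/d.
P_X = Y_obs·Q·(S₀ − S) = 0.1527 × 3309 = 505.3 kg VSS/d.
Carbonaceous O₂ demand = substrate oxidised − cell-mass equivalent = 3309 − 1.42 × 505.3 = 2591 kg O₂/d.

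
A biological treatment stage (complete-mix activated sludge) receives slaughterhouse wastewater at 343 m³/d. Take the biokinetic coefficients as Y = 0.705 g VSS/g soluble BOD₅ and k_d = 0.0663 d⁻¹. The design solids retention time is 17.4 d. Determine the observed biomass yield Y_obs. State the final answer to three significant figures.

Correct the yield for decay: Y_obs = Y/(1 + k_d θ_c) = 0.705 / (1 + 0.0663 × 17.4) = 0.705 / 2.154 = 0.3274.

Y_obs ≈ 0.327 g VSS/g soluble BOD₅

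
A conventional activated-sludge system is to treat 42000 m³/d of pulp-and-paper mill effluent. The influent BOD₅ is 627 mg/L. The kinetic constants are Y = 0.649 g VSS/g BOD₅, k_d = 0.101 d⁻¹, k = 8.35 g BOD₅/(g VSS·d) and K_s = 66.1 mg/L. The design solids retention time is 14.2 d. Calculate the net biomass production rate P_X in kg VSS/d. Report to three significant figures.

P_X ≈ 7000 kg VSS/d

For a completely mixed reactor with recycle the Lawrence–McCarty relation gives S = K_s·(1 + k_d·θ_c) / [θ_c·(Y·k − k_d) − 1] = 66.1 × (1 + 0.101 × 14.2) / [14.2 × (0.649 × 8.35 − 0.101) − 1] = 160.9 / 74.52 = 2.159 mg/L.
Observed yield with endogenous decay: Y_obs = Y / (1 + k_d·θ_c) = 0.649 / (1 + 0.101 × 14.2) = 0.649 / 2.434 = 0.2666 g VSS/g BOD₅.
Q·(S₀ − S) = 42000 × (627 − 2.16) × 10⁻³ = 26243 kg/d removed.
P_X = Y_obs · Q(S₀ − S) = 0.2666 × 26243 = 6997 kg VSS/d.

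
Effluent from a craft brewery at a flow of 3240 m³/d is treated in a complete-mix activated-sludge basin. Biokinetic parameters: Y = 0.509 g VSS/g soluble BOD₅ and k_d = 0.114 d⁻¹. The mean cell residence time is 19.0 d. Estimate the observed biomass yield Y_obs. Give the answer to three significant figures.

Y_obs ≈ 0.161 g VSS/g soluble BOD₅

Observed yield with endogenous decay: Y_obs = Y / (1 + k_d·θ_c) = 0.509 / (1 + 0.114 × 19.0) = 0.509 / 3.166 = 0.1608 g VSS/g soluble BOD₅.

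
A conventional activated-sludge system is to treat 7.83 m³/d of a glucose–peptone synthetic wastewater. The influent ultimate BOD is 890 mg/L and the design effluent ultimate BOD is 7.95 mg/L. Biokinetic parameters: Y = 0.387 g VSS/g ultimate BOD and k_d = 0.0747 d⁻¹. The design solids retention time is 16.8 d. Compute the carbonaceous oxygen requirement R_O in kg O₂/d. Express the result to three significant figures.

Correct the yield for decay: Y_obs = Y/(1 + k_d θ_c) = 0.387 / (1 + 0.0747 × 16.8) = 0.387 / 2.255 = 0.1716.
Mass of ultimate BOD removed per day: Q(S₀ − S) = 7.83 × 882.0 g/m³ = 6.906 kg/d.
P_X = Y_obs·Q·(S₀ − S) = 0.1716 × 6.906 = 1.185 kg VSS/d.
R_O = Q·(S₀ − S) − 1.42·P_X = 6.906 − 1.42 × 1.185 = 5.223 kg O₂/d.

R_O ≈ 5.22 kg O₂/d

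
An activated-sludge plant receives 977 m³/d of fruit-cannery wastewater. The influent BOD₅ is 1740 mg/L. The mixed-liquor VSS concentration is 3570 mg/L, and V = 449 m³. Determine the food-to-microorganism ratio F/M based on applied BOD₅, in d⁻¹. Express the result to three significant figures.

F/M ≈ 1.06 d⁻¹

F/M = applied load / biomass = Q·S₀/(V·X) = 977 × 1740 / (449.0 × 3570) = 1.061 d⁻¹.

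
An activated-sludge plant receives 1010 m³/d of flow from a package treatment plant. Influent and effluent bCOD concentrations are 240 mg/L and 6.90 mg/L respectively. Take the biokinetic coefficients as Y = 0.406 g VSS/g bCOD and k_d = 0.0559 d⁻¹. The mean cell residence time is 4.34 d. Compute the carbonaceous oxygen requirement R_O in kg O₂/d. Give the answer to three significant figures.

R_O ≈ 126 kg O₂/d

Observed yield with endogenous decay: Y_obs = Y / (1 + k_d·θ_c) = 0.406 / (1 + 0.0559 × 4.34) = 0.406 / 1.243 = 0.3267 g VSS/g bCOD.
ΔS = 240 − 6.90 = 233.1 mg/L, so the substrate removal rate is 1010 × 233.1/1000 = 235.4 kg bCOD/d.
Net sludge production P_X = 0.3267 × 235.4 = 76.92 kg VSS/d.
Carbonaceous O₂ demand = substrate oxidised − cell-mass equivalent = 235.4 − 1.42 × 76.92 = 126.2 kg O₂/d.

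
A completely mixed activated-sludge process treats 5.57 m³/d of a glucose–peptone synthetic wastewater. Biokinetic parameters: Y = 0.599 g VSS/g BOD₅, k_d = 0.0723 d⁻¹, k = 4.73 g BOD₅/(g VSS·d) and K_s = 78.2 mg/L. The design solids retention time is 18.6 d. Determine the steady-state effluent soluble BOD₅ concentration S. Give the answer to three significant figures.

S ≈ 3.64 mg/L

For a completely mixed reactor with recycle the Lawrence–McCarty relation gives S = K_s·(1 + k_d·θ_c) / [θ_c·(Y·k − k_d) − 1] = 78.2 × (1 + 0.0723 × 18.6) / [18.6 × (0.599 × 4.73 − 0.0723) − 1] = 183.4 / 50.35 = 3.641 mg/L.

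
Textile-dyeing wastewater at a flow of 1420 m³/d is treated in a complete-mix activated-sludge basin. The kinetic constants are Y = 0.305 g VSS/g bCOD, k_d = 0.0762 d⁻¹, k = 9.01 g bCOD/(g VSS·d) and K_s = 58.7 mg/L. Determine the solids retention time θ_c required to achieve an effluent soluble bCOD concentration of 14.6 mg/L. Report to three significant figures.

θ_c ≈ 2.12 d

Specific growth rate at S = 14.6 mg/L: μ = YkS/(K_s+S) = 0.305·9.01·14.6/(58.7+14.6) = 0.5474 d⁻¹.
1/θ_c = 0.5474 − 0.0762 = 0.4712 d⁻¹, so θ_c = 2.122 d.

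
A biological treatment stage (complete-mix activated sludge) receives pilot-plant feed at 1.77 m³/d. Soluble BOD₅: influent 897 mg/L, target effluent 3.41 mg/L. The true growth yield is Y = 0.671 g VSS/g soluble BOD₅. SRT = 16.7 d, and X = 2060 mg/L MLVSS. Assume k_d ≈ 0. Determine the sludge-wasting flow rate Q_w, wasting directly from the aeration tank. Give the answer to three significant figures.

Q_w ≈ 0.515 m³/d

V·X = Y·Q·ΔS·θ_c gives V = 0.671 × 1.77 × (897 − 3.41) × 16.7 / 2060 = 8.604 m³.
With mixed-liquor wasting, θ_c = V/Q_w, so Q_w = V/θ_c = 8.604/16.7 = 0.5152 m³/d.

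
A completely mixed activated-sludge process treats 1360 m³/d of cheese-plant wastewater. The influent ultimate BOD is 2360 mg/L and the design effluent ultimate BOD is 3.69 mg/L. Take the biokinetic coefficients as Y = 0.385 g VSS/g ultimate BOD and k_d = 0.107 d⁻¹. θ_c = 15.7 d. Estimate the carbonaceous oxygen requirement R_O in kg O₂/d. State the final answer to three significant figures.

R_O ≈ 2550 kg O₂/d

Correct the yield for decay: Y_obs = Y/(1 + k_d θ_c) = 0.385 / (1 + 0.107 × 15.7) = 0.385 / 2.680 = 0.1437.
Q·(S₀ − S) = 1360 × (2360 − 3.69) × 10⁻³ = 3205 kg/d removed.
P_X = Y_obs·Q·(S₀ − S) = 0.1437 × 3205 = 460.4 kg VSS/d.
Carbonaceous O₂ demand = substrate oxidised − cell-mass equivalent = 3205 − 1.42 × 460.4 = 2551 kg O₂/d.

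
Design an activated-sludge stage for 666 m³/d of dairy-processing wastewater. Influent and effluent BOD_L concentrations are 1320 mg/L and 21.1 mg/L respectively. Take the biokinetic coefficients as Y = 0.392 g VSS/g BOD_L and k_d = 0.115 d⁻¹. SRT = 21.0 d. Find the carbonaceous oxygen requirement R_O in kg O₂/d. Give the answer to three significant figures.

Observed yield with endogenous decay: Y_obs = Y / (1 + k_d·θ_c) = 0.392 / (1 + 0.115 × 21.0) = 0.392 / 3.415 = 0.1148 g VSS/g BOD_L.
Q·(S₀ − S) = 666 × (1320 − 21.1) × 10⁻³ = 865.1 kg/d removed.
P_X = Y_obs·Q·(S₀ − S) = 0.1148 × 865.1 = 99.30 kg VSS/d.
R_O = Q·(S₀ − S) − 1.42·P_X = 865.1 − 1.42 × 99.30 = 724.1 kg O₂/d.

R_O ≈ 724 kg O₂/d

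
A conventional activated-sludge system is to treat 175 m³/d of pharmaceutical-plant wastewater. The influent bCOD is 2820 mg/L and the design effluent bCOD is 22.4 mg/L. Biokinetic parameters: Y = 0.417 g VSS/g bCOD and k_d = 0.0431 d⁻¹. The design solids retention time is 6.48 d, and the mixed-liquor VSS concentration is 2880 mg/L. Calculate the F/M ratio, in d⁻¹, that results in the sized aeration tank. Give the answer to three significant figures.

F/M ≈ 0.477 d⁻¹

Rearranging the biomass balance for a CMAS with decay, V = Y·Q·ΔS·θ_c / [X·(1+k_d θ_c)] = 0.417 × 175 × (2820 − 22.4) × 6.48 / [2880 × (1 + 0.0431 × 6.48)] = 1.32×10^6 / 3684 = 359.1 m³.
F/M = applied load / biomass = Q·S₀/(V·X) = 175 × 2820 / (359.1 × 2880) = 0.4772 d⁻¹.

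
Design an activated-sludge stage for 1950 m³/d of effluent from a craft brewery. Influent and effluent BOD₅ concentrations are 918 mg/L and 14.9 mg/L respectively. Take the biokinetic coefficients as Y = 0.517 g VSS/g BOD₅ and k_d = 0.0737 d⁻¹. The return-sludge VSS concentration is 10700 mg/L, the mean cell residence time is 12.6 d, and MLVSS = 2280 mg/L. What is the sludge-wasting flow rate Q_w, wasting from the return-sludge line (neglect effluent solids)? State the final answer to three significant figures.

Steady-state biomass mass balance: V·X·(1 + k_d·θ_c) = Y·Q·(S₀ − S)·θ_c, so V = 0.517 × 1950 × (918 − 14.9) × 12.6 / [2280 × (1 + 0.0737 × 12.6)] = 1.15×10^7 / 4397 = 2609 m³.
θ_c = V·X/(Q_w·X_r) when wasting from the recycle, so Q_w = V·X/(θ_c·X_r) = 2609 × 2280 / (12.6 × 10700) = 44.12 m³/d.

Q_w ≈ 44.1 m³/d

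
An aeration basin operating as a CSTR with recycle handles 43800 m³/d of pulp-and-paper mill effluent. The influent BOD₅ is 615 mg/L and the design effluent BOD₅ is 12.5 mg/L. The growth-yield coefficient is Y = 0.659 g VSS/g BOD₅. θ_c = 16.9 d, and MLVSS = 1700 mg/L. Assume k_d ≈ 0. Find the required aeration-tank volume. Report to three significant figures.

V ≈ 173000 m³

V·X = Y·Q·ΔS·θ_c gives V = 0.659 × 43800 × (615 − 12.5) × 16.9 / 1700 = 172884 m³.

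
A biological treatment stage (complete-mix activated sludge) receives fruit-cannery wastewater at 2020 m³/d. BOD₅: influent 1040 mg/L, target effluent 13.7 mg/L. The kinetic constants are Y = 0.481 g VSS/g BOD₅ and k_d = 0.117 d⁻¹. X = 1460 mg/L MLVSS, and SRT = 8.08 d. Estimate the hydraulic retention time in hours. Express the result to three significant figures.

τ ≈ 33.7 h

Steady-state biomass mass balance: V·X·(1 + k_d·θ_c) = Y·Q·(S₀ − S)·θ_c, so V = 0.481 × 2020 × (1040 − 13.7) × 8.08 / [1460 × (1 + 0.117 × 8.08)] = 8.06×10^6 / 2840 = 2837 m³.
HRT = V/Q = 2837 m³ / 2020 m³·d⁻¹ = 1.404 d × 24 = 33.70 h.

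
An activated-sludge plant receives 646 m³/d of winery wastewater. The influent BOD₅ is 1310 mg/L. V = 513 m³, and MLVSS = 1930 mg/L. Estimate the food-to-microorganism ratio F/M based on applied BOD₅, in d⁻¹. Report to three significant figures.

F/M ≈ 0.855 d⁻¹

F/M = applied load / biomass = Q·S₀/(V·X) = 646 × 1310 / (513.0 × 1930) = 0.8547 d⁻¹.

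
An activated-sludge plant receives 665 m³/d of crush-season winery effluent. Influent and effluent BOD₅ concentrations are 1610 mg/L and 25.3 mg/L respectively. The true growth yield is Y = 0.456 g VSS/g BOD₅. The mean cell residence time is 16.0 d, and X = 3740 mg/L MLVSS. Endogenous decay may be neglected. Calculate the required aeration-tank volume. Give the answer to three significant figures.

Biomass mass balance (decay neglected): V·X = Y·Q·(S₀ − S)·θ_c, so V = 0.456 × 665 × (1610 − 25.3) × 16.0 / 3740 = 2056 m³.

V ≈ 2060 m³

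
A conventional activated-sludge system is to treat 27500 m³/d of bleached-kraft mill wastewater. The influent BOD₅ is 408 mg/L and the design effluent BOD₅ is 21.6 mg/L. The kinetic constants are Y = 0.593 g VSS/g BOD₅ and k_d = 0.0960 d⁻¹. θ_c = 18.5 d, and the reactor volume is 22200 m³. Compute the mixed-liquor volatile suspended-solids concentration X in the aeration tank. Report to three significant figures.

From V·X·(1 + k_d·θ_c) = Y·Q·(S₀ − S)·θ_c: X = 0.593 × 27500 × (408 − 21.6) × 18.5 / [22200 × (1 + 0.0960 × 18.5)] = 1892 mg/L.

X ≈ 1890 mg/L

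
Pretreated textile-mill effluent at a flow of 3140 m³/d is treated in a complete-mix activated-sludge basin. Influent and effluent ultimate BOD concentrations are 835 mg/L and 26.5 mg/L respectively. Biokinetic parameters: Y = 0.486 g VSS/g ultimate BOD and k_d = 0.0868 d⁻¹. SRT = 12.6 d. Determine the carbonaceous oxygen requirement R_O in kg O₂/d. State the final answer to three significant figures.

Observed yield with endogenous decay: Y_obs = Y / (1 + k_d·θ_c) = 0.486 / (1 + 0.0868 × 12.6) = 0.486 / 2.094 = 0.2321 g VSS/g ultimate BOD.
Mass of ultimate BOD removed per day: Q(S₀ − S) = 3140 × 808.5 g/m³ = 2539 kg/d.
P_X = Y_obs·Q·(S₀ − S) = 0.2321 × 2539 = 589.3 kg VSS/d.
R_O = Q·ΔS − 1.42 P_X = 2539 − 836.8 = 1702 kg O₂/d.

R_O ≈ 1700 kg O₂/d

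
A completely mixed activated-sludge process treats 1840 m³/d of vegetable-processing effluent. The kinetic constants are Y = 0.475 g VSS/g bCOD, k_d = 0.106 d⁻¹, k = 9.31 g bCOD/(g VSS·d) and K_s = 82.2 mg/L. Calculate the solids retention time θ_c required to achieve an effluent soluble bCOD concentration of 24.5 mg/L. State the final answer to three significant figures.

At the target effluent, Y k S/(K_s+S) = 0.475×9.31×24.5/106.7 = 1.015 d⁻¹.
θ_c = 1/(μ − k_d) = 1/(1.015 − 0.106) = 1/0.9094 = 1.100 d.

θ_c ≈ 1.10 d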